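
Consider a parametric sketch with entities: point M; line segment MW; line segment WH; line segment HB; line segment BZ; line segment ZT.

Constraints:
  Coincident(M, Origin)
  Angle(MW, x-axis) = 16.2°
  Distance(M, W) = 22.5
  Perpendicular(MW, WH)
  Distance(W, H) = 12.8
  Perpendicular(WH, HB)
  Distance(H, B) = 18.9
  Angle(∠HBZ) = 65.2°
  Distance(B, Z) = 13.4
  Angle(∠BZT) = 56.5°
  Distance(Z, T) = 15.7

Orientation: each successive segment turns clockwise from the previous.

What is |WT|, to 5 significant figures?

14.870

M is at the origin; MW runs at 16.2° with length 22.5, so W = (21.607, 6.2773). MW ⟂ WH, so WH runs at -73.800°; with |WH| = 12.8, H = (25.178, -6.0145). WH is perpendicular to HB, so HB runs at -163.80°; with |HB| = 18.9, B = (7.0281, -11.287). ∠HBZ = 65.2° gives BZ at 81.400° from the x-axis; with |BZ| = 13.4, Z = (9.0319, 1.9619). ∠BZT = 56.5° gives ZT at -42.100° from the x-axis; with |ZT| = 15.7, T = (20.681, -8.5638). Then |WT| = |T − W| = 14.870.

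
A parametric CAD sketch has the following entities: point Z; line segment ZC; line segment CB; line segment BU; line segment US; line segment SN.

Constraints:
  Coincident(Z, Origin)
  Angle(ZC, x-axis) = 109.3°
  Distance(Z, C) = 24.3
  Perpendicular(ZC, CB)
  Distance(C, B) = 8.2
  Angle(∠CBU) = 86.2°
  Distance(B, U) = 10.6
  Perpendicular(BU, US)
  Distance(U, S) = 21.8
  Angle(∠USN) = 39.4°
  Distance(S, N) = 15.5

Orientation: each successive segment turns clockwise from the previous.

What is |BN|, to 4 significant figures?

9.852

Z is at the origin; ZC runs at 109.3° with length 24.3, so C = (-8.031, 22.93). The perpendicularity gives CB at right angles to ZC, so CB runs at 19.30°; with |CB| = 8.2, B = (-0.2923, 25.64). ∠CBU = 86.2° gives BU at -74.50° from the x-axis; with |BU| = 10.6, U = (2.540, 15.43). BU ⟂ US, so US runs at -164.5°; with |US| = 21.8, S = (-18.47, 9.604). ∠USN = 39.4° gives SN at 54.90° from the x-axis; with |SN| = 15.5, N = (-9.554, 22.29). Then |BN| = |N − B| = 9.852.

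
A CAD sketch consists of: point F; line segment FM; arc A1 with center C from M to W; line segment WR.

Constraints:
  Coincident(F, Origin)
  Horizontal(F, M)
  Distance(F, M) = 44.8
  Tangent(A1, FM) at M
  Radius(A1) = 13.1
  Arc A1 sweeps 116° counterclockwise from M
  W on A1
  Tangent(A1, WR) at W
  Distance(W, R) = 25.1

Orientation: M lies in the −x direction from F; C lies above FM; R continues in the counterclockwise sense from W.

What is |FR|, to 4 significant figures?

60.44

On A1, M sits at bearing -90° from C; a 116° counterclockwise sweep puts W at bearing 26°, so W = C + 13.1·(cos 26°, sin 26°) = (-33.03, 18.84). The tangent condition forces CW to be normal to WR, so WR runs along (−sin 26°, cos 26°); with |WR| = 25.1, R = (-44.03, 41.40). Then |FR| = |R − F| = 60.44.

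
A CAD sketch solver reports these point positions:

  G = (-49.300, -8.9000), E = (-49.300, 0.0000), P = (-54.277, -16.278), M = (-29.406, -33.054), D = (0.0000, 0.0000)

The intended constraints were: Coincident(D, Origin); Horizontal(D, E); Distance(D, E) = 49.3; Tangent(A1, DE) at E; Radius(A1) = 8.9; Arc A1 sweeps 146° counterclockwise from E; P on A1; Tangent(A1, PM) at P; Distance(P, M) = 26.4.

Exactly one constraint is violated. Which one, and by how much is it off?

Distance(P, M) = 26.4 — off by 3.60.

D = (0.00, 0.00) ✓; D.y = 0.00, E.y = 0.00 ✓; |DE| = 49.30 ✓; ∠(GE, ED) = 90.00° ✓; |GE| = 8.900 ✓; bearing(G→P) − bearing(G→E) = 146.0° ✓; |GP| = 8.900 ✓; ∠(GP, PM) = 90.00° ✓; |PM| = 30.00 ✗.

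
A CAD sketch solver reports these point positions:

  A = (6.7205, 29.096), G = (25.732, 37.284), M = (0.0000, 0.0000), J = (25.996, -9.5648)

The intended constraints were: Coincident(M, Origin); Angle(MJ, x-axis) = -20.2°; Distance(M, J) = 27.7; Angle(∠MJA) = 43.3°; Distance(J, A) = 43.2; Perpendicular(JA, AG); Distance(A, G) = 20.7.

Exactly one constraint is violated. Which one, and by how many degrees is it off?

Perpendicular(JA, AG) — off by 3.20°.

M = (0.00, 0.00) ✓; MJ at -20.20° ✓; |MJ| = 27.70 ✓; ∠MJA = 43.30° ✓; |JA| = 43.20 ✓; ∠(JA, AG) = 93.20° ✗; |AG| = 20.70 ✓.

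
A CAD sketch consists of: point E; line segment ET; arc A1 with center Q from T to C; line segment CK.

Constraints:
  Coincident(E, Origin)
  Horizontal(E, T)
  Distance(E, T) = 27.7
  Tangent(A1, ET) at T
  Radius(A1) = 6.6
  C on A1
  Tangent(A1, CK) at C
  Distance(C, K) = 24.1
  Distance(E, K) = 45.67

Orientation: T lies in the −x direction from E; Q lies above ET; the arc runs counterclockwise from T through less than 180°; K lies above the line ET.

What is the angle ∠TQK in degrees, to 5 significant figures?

166.20°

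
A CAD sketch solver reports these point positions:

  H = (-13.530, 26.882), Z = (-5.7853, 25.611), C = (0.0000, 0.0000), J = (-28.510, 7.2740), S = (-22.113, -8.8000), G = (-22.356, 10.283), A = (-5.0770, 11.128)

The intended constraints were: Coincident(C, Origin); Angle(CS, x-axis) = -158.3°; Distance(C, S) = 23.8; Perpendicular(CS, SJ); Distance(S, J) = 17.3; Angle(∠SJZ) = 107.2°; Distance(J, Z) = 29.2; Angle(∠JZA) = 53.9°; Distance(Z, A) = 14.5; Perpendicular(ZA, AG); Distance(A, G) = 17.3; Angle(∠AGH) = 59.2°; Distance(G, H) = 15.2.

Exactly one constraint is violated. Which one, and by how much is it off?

Distance(G, H) = 15.2 — off by 3.60.

C = (0.00, 0.00) ✓; CS at -158.3° ✓; |CS| = 23.80 ✓; ∠(CS, SJ) = 90.00° ✓; |SJ| = 17.30 ✓; ∠SJZ = 107.2° ✓; |JZ| = 29.20 ✓; ∠JZA = 53.90° ✓; |ZA| = 14.50 ✓; ∠(ZA, AG) = 90.00° ✓; |AG| = 17.30 ✓; ∠AGH = 59.20° ✓; |GH| = 18.80 ✗.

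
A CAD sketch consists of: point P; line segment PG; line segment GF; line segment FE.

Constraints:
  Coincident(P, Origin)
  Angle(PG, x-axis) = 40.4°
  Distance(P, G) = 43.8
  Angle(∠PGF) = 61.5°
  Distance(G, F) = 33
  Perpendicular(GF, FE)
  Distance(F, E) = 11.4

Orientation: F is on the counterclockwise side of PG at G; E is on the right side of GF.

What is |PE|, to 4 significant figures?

51.34

P is at the origin; PG runs at 40.4° with length 43.8, so G = 43.8·(cos 40.4°, sin 40.4°) = (33.36, 28.39). ∠PGF = 61.5°, so GF runs at 40.4° + (180° − 61.5°) = 158.9° from the x-axis; with |GF| = 33.0, F = G + 33.0·(cos 158.9°, sin 158.9°) = (2.568, 40.27). The perpendicularity gives FE at right angles to GF; with |FE| = 11.4 on the right of GF, E = F + 11.4·(0.3600, 0.9330) = (6.672, 50.90). Then |PE| = |E − P| = 51.34.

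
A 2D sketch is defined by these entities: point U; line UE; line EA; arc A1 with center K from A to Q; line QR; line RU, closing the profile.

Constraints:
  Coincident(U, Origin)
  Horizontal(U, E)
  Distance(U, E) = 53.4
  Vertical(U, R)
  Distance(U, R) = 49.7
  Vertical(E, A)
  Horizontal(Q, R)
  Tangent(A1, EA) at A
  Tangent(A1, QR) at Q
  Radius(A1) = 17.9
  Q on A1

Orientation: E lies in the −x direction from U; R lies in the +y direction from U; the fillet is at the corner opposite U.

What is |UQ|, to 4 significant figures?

61.08

U is at the origin; U and E share the same y with |UE| = 53.4 and E on the −x side, so E = (-53.40, 0.000). U and R share the same x with |UR| = 49.7 and R on the +y side, so R = (0.000, 49.70). The virtual corner opposite U is at (-53.40, 49.70). A1 meets EA tangentially, so KA is at right angles to EA and A1 meets QR tangentially, so KQ is at right angles to QR, with radius 17.9, so the center K sits 17.9 in from both sides at K = (-35.50, 31.80). That places the tangent points at A = (-53.40, 31.80) on EA and Q = (-35.50, 49.70) on QR. Then |UQ| = |Q − U| = 61.08.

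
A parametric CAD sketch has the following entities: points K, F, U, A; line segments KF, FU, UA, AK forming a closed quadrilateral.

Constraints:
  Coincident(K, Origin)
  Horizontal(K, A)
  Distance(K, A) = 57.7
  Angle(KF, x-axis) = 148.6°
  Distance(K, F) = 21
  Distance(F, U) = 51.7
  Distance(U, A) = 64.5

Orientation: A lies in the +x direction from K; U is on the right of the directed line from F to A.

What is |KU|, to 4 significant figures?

36.07

Checks: |FU| = 51.70 ✓; |UA| = 64.50 ✓.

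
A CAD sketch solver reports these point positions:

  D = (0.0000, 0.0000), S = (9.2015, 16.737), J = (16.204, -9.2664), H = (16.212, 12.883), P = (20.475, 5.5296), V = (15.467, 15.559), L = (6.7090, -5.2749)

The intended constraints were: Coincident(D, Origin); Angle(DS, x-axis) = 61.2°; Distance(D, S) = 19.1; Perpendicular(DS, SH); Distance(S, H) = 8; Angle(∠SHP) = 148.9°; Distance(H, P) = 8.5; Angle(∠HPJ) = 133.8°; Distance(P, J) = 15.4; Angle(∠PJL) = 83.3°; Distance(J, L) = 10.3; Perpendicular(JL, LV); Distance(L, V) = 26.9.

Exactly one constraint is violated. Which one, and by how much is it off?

Distance(L, V) = 26.9 — off by 4.30.

D = (0.00, 0.00) ✓; DS at 61.20° ✓; |DS| = 19.10 ✓; ∠(DS, SH) = 90.00° ✓; |SH| = 8.000 ✓; ∠SHP = 148.9° ✓; |HP| = 8.500 ✓; ∠HPJ = 133.8° ✓; |PJ| = 15.40 ✓; ∠PJL = 83.30° ✓; |JL| = 10.30 ✓; ∠(JL, LV) = 90.00° ✓; |LV| = 22.60 ✗.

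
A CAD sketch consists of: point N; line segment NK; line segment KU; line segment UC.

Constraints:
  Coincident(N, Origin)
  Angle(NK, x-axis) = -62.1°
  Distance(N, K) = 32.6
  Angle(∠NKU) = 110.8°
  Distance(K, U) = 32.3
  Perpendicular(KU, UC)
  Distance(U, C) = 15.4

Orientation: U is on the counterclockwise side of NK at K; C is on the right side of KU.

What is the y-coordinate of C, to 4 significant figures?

-40.10

N is at the origin; NK runs at -62.1° with length 32.6, so K = 32.6·(cos -62.1°, sin -62.1°) = (15.25, -28.81). ∠NKU = 110.8°, so KU runs at -62.1° + (180° − 110.8°) = 7.100° from the x-axis; with |KU| = 32.3, U = K + 32.3·(cos 7.100°, sin 7.100°) = (47.31, -24.82). KU is perpendicular to UC; with |UC| = 15.4 on the right of KU, C = U + 15.4·(0.1236, -0.9923) = (49.21, -40.10). So C.y = -40.10.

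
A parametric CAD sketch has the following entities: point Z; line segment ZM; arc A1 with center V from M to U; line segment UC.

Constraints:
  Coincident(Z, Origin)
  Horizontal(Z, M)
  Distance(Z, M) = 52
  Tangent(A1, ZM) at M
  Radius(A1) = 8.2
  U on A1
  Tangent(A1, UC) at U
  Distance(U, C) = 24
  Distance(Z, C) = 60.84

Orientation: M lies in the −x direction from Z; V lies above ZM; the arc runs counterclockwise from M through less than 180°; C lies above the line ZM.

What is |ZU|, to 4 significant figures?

45.35

Checks: Z = (0.00, 0.00) ✓; |VU| = 8.200 ✓; ∠(VU, UC) = 90.00° ✓; |UC| = 24.00 ✓; |ZC| = 60.84 ✓.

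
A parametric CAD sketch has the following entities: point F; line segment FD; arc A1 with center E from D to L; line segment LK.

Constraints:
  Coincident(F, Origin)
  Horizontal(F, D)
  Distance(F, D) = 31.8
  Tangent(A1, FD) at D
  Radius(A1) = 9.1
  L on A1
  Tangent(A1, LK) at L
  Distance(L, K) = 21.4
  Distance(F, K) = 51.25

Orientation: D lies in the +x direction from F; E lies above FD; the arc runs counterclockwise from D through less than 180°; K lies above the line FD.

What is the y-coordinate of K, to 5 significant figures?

30.315

F is at the origin; F and D share the same y with |FD| = 31.8 and D on the +x side, so D = (31.800, 0.0000). Tangency of A1 to FD means the radius ED is perpendicular to FD, so E = D + (0, 9.1) = (31.800, 9.1000). Since EL ⟂ LK (tangency), |EK| = √(9.1² + 21.4²) = 23.254 regardless of where L sits on A1. So K lies on both circle(F, 51.25) and circle(E, 23.254); the above-FD intersection is K = (41.322, 30.315). L is the foot of the tangent from K: L = (40.898, 8.9196).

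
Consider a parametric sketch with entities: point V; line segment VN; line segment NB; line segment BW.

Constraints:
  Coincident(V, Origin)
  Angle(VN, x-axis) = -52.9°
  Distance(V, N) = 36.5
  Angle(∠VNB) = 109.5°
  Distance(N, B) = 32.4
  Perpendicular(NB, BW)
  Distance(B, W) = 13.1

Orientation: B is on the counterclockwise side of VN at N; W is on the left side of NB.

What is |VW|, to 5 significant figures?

49.413

V is at the origin; VN runs at -52.9° with length 36.5, so N = 36.5·(cos -52.9°, sin -52.9°) = (22.017, -29.112). ∠VNB = 109.5°, so NB runs at -52.9° + (180° − 109.5°) = 17.600° from the x-axis; with |NB| = 32.4, B = N + 32.4·(cos 17.600°, sin 17.600°) = (52.900, -19.315). NB is perpendicular to BW; with |BW| = 13.1 on the left of NB, W = B + 13.1·(-0.30237, 0.95319) = (48.939, -6.8282). Then |VW| = |W − V| = 49.413.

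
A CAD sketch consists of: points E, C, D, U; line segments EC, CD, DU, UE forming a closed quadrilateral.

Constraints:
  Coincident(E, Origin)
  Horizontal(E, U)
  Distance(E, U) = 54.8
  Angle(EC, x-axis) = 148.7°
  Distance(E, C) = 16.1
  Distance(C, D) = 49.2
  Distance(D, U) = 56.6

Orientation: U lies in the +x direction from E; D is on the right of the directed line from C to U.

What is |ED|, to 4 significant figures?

36.11

E is at the origin; EU is horizontal with |EU| = 54.8 and U in +x, so U = (54.8, 0). EC runs at 148.7° with |EC| = 16.1, so C = (-13.76, 8.364). D is determined by |CD| = 49.2 and |DU| = 56.6 together: it lies at the intersection of circle(C, 49.2) and circle(U, 56.6). With |CU| = 69.07, the foot of the radical line on CU is 28.86 from C and the perpendicular offset is √(49.2² − 28.86²) = 39.84. Taking the right-of-CU solution: D = (10.07, -34.68).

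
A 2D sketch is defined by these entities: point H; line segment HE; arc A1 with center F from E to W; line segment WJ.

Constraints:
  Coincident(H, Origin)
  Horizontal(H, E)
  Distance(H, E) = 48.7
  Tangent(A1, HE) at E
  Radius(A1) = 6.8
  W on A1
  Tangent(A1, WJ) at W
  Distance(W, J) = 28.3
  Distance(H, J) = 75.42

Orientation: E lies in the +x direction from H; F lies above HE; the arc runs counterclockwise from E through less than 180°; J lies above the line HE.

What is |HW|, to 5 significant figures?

54.245

Checks: |FW| = 6.800 ✓; ∠(FW, WJ) = 90.00° ✓; |WJ| = 28.30 ✓; |HJ| = 75.42 ✓.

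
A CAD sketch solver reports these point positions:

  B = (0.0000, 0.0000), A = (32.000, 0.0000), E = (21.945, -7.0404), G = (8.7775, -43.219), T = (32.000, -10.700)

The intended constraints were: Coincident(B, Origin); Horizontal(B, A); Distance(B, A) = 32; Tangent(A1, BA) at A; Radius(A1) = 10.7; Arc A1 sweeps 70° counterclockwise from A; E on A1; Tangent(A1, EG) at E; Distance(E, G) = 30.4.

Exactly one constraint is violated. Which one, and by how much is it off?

Distance(E, G) = 30.4 — off by 8.10.

B = (0.00, 0.00) ✓; B.y = 0.00, A.y = 0.00 ✓; |BA| = 32.00 ✓; ∠(TA, AB) = 90.00° ✓; |TA| = 10.70 ✓; bearing(T→E) − bearing(T→A) = 70.00° ✓; |TE| = 10.70 ✓; ∠(TE, EG) = 90.00° ✓; |EG| = 38.50 ✗.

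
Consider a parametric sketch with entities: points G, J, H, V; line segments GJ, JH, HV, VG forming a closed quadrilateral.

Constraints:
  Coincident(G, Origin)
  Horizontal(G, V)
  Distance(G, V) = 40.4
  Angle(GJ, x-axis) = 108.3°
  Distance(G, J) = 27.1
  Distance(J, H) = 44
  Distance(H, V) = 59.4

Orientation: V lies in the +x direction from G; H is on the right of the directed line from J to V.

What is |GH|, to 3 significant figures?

24.0

G is at the origin; G and V share the same y with |GV| = 40.4 and V in +x, so V = (40.4, 0). GJ runs at 108.3° with |GJ| = 27.1, so J = (-8.51, 25.7). H is determined by |JH| = 44.0 and |HV| = 59.4 together: it lies at the intersection of circle(J, 44.0) and circle(V, 59.4). With |JV| = 55.3, the foot of the radical line on JV is 13.2 from J and the perpendicular offset is √(44.0² − 13.2²) = 42.0. Taking the right-of-JV solution: H = (-16.3, -17.6).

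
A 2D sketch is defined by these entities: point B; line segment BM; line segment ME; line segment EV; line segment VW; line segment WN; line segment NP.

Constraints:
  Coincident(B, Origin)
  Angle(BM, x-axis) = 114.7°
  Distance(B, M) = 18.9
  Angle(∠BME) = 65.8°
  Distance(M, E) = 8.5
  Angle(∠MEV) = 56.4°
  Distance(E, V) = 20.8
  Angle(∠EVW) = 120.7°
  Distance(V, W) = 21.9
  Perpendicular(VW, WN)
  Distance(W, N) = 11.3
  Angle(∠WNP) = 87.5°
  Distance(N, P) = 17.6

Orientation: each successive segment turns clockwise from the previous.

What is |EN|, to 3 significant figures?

33.2

B is at the origin; BM runs at 114.7° with length 18.9, so M = (-7.90, 17.2). ∠BME = 65.8° gives ME at 0.500° from the x-axis; with |ME| = 8.5, E = (0.602, 17.2). ∠MEV = 56.4° gives EV at -123° from the x-axis; with |EV| = 20.8, V = (-10.8, -0.180). ∠EVW = 120.7° gives VW at 178° from the x-axis; with |VW| = 21.9, W = (-32.6, 0.738). VW is perpendicular to WN, so WN runs at 87.6°; with |WN| = 11.3, N = (-32.2, 12.0). Then |EN| = |N − E| = 33.2.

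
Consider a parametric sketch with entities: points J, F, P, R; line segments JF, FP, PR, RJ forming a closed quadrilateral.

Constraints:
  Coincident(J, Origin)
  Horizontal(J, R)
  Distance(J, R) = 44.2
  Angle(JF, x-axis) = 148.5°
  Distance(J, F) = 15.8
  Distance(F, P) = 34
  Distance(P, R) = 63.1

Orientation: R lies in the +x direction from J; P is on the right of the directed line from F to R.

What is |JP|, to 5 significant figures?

29.027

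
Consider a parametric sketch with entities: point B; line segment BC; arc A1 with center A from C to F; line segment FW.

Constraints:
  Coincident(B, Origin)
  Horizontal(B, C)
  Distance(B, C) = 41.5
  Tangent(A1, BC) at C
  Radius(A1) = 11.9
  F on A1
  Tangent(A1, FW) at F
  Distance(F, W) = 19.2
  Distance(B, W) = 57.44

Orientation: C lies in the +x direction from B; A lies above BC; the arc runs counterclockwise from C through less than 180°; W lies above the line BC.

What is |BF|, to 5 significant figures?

55.055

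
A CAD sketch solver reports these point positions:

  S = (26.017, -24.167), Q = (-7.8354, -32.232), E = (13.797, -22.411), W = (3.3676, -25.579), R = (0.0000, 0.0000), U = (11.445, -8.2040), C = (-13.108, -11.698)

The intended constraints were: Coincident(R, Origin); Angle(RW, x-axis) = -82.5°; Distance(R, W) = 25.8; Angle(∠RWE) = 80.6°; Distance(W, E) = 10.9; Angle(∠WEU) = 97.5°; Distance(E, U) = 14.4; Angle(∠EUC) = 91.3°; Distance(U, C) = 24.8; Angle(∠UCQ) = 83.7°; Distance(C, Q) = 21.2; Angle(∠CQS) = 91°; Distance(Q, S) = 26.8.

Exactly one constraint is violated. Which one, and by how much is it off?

Distance(Q, S) = 26.8 — off by 8.00.

R = (0.00, 0.00) ✓; RW at -82.50° ✓; |RW| = 25.80 ✓; ∠RWE = 80.60° ✓; |WE| = 10.90 ✓; ∠WEU = 97.50° ✓; |EU| = 14.40 ✓; ∠EUC = 91.30° ✓; |UC| = 24.80 ✓; ∠UCQ = 83.70° ✓; |CQ| = 21.20 ✓; ∠CQS = 91.00° ✓; |QS| = 34.80 ✗.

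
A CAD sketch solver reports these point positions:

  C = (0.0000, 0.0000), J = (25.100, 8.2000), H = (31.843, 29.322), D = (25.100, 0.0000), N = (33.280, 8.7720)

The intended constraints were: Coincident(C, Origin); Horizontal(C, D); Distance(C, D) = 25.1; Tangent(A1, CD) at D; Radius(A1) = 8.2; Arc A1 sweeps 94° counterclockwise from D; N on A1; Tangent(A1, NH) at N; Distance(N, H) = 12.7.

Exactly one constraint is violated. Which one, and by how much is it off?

Distance(N, H) = 12.7 — off by 7.90.

C = (0.00, 0.00) ✓; C.y = 0.00, D.y = 0.00 ✓; |CD| = 25.10 ✓; ∠(JD, DC) = 90.00° ✓; |JD| = 8.200 ✓; bearing(J→N) − bearing(J→D) = 94.00° ✓; |JN| = 8.200 ✓; ∠(JN, NH) = 90.00° ✓; |NH| = 20.60 ✗.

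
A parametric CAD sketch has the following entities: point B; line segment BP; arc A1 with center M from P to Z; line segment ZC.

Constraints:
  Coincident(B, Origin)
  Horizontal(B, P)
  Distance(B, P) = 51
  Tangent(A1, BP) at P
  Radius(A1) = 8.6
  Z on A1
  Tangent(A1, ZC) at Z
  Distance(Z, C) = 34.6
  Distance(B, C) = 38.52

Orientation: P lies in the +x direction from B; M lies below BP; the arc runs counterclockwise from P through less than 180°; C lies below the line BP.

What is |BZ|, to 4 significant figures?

44.31

Checks: B = (0.00, 0.00) ✓; |MZ| = 8.600 ✓; ∠(MZ, ZC) = 90.00° ✓; |ZC| = 34.60 ✓; |BC| = 38.52 ✓.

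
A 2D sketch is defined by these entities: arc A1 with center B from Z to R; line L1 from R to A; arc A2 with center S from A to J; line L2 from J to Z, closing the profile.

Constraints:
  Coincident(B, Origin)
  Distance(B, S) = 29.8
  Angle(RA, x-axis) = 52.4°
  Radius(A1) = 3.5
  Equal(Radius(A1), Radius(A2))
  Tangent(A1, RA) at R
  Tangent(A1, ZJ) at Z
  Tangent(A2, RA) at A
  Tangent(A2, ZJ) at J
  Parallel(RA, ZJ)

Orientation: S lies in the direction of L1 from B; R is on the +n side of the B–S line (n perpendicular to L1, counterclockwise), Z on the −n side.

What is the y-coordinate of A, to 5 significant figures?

25.746

The slot axis is L1's direction at 52.4°, so u = (cos 52.4°, sin 52.4°) = (0.61015, 0.79229) and n = (−sin 52.4°, cos 52.4°) = (-0.79229, 0.61015). B is at the origin and S lies 29.8 along u from B, so S = 29.8·u = (18.182, 23.610). Tangency of A1 to both parallel lines with radius 3.5 puts R and Z at B ± 3.5·n: R = (-2.7730, 2.1355), Z = (2.7730, -2.1355). Equal radii place A and J the same way about S: A = S + 3.5·n = (15.409, 25.746), J = S − 3.5·n = (20.955, 21.475). So A.y = 25.746.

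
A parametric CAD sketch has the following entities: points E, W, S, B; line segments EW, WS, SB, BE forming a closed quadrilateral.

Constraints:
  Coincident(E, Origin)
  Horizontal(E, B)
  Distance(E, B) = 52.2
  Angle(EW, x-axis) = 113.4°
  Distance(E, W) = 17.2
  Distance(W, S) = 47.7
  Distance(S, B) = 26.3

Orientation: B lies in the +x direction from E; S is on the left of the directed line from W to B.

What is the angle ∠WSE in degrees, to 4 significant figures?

20.98°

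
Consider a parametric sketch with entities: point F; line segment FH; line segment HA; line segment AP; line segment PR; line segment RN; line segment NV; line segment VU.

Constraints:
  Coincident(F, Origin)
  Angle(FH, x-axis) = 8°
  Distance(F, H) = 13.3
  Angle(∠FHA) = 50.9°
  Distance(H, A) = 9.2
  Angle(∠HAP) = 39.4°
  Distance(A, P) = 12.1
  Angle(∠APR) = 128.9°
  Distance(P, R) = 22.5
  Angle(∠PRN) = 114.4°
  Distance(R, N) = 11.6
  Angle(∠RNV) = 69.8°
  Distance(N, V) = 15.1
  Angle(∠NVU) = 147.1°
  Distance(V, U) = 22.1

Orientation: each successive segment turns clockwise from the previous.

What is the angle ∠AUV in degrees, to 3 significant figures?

64.4°

∠RNV = 69.8° gives NV at -129° from the x-axis; with |NV| = 15.1, V = (23.5, 6.99). ∠NVU = 147.1° gives VU at -161° from the x-axis; with |VU| = 22.1, U = (2.59, -0.0194). Then cos ∠AUV = UA·UV / (|UA||UV|), giving 64.4°.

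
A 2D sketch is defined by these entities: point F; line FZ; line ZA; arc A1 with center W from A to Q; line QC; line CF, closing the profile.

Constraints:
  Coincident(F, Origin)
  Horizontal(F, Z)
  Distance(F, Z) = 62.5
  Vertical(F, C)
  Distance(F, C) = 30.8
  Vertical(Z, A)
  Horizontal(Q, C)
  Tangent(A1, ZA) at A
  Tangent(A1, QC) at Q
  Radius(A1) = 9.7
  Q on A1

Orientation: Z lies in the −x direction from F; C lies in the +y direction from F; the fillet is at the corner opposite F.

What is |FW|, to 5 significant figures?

56.860

F is at the origin; FZ is horizontal with |FZ| = 62.5 and Z on the −x side, so Z = (-62.500, 0.0000). FC is vertical with |FC| = 30.8 and C on the +y side, so C = (0.0000, 30.800). The virtual corner opposite F is at (-62.500, 30.800). A1 meets ZA tangentially, so WA is at right angles to ZA and A1 meets QC tangentially, so WQ is at right angles to QC, with radius 9.7, so the center W sits 9.7 in from both sides at W = (-52.800, 21.100). Then |FW| = |W − F| = 56.860.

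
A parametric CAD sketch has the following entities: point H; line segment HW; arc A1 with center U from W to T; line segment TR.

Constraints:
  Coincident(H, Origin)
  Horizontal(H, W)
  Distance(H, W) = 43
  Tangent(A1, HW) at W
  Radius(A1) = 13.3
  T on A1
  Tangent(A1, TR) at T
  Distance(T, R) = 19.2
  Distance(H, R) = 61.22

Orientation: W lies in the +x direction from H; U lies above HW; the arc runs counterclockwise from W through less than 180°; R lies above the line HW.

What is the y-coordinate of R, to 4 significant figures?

35.66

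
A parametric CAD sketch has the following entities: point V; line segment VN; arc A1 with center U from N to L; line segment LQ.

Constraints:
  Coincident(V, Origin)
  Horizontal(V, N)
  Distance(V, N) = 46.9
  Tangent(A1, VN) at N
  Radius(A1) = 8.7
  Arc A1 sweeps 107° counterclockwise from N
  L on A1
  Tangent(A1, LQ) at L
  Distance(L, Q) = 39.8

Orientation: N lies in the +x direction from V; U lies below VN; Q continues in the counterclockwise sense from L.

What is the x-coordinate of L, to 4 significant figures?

38.58

V is at the origin; VN is horizontal with |VN| = 46.9 and N on the +x side, so N = (46.90, 0.000). Since A1 is tangent to VN there, UN ⟂ VN, so U = N + (0, -8.7) = (46.90, -8.700). On A1, N sits at bearing 90° from U; a 107° counterclockwise sweep puts L at bearing 197°, so L = U + 8.7·(cos 197°, sin 197°) = (38.58, -11.24). So L.x = 38.58.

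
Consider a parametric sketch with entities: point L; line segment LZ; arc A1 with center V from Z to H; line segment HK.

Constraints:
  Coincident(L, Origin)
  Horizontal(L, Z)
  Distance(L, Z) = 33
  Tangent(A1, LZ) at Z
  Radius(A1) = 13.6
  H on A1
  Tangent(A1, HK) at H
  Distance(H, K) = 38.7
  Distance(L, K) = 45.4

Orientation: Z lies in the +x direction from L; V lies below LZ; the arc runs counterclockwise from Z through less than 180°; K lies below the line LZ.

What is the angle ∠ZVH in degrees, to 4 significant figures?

69.16°

L is at the origin; L and Z share the same y with |LZ| = 33.0 and Z on the +x side, so Z = (33.00, 0.000). A1 meets LZ tangentially, so VZ is at right angles to LZ, so V = Z + (0, -13.6) = (33.00, -13.60). Since VH ⟂ HK (tangency), |VK| = √(13.6² + 38.7²) = 41.02 regardless of where H sits on A1. So K lies on both circle(L, 45.4) and circle(V, 41.02); the below-LZ intersection is K = (6.521, -44.93). H is the foot of the tangent from K: H = (20.29, -8.761).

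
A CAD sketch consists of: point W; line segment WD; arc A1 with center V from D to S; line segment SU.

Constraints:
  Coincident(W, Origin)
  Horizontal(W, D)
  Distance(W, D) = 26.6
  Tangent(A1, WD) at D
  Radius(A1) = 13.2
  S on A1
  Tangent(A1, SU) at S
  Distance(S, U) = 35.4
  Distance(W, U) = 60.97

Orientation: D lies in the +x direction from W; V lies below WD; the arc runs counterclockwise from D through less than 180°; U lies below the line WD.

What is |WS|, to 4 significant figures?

25.61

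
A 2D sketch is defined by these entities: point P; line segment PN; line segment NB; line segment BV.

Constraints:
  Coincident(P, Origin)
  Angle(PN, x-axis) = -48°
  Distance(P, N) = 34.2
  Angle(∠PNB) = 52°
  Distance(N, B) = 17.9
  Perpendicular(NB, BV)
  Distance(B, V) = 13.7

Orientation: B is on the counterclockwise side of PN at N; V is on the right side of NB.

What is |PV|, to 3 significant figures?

40.8

∠PNB = 52.0°, so NB runs at -48.0° + (180° − 52.0°) = 80.0° from the x-axis; with |NB| = 17.9, B = N + 17.9·(cos 80.0°, sin 80.0°) = (26.0, -7.79). NB ⟂ BV; with |BV| = 13.7 on the right of NB, V = B + 13.7·(0.985, -0.174) = (39.5, -10.2). Then |PV| = |V − P| = 40.8.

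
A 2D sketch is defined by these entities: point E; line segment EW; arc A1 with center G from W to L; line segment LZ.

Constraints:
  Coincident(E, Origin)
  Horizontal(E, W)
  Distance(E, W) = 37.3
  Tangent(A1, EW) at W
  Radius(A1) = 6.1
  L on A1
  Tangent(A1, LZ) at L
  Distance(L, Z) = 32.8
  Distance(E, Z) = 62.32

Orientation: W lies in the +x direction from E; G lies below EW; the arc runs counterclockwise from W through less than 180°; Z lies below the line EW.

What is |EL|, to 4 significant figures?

33.57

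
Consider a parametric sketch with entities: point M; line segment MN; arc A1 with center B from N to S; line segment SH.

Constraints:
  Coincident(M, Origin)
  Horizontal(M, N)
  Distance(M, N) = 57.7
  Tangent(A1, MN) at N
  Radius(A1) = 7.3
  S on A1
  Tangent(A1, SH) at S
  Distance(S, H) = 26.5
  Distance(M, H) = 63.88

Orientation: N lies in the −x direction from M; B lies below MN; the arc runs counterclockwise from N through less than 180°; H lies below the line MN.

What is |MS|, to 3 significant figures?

65.2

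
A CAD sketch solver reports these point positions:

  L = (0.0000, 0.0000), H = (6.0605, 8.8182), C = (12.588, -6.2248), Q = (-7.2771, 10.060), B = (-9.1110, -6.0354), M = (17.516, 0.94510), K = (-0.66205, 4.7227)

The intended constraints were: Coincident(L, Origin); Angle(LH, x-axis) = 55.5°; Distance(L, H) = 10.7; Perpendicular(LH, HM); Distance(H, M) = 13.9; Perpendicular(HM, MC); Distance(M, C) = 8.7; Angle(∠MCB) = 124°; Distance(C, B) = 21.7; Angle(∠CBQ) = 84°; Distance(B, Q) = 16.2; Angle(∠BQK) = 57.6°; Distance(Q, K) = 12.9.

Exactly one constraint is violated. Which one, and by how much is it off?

Distance(Q, K) = 12.9 — off by 4.40.

L = (0.00, 0.00) ✓; LH at 55.50° ✓; |LH| = 10.70 ✓; ∠(LH, HM) = 90.00° ✓; |HM| = 13.90 ✓; ∠(HM, MC) = 90.00° ✓; |MC| = 8.700 ✓; ∠MCB = 124.0° ✓; |CB| = 21.70 ✓; ∠CBQ = 84.00° ✓; |BQ| = 16.20 ✓; ∠BQK = 57.60° ✓; |QK| = 8.500 ✗.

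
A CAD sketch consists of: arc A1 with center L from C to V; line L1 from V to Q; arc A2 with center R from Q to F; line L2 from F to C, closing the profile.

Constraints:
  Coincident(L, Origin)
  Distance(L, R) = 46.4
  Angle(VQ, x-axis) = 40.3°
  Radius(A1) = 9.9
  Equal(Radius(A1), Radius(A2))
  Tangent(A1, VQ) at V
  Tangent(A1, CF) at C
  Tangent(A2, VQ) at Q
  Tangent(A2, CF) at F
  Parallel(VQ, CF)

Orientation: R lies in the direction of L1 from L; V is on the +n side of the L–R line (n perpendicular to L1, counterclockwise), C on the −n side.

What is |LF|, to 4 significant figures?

47.44

The slot axis is L1's direction at 40.3°, so u = (cos 40.3°, sin 40.3°) = (0.7627, 0.6468) and n = (−sin 40.3°, cos 40.3°) = (-0.6468, 0.7627). L is at the origin and R lies 46.4 along u from L, so R = 46.4·u = (35.39, 30.01). Tangency of A1 to both parallel lines with radius 9.9 puts V and C at L ± 9.9·n: V = (-6.403, 7.550), C = (6.403, -7.550). Equal radii place Q and F the same way about R: Q = R + 9.9·n = (28.98, 37.56), F = R − 9.9·n = (41.79, 22.46). Then |LF| = |F − L| = 47.44.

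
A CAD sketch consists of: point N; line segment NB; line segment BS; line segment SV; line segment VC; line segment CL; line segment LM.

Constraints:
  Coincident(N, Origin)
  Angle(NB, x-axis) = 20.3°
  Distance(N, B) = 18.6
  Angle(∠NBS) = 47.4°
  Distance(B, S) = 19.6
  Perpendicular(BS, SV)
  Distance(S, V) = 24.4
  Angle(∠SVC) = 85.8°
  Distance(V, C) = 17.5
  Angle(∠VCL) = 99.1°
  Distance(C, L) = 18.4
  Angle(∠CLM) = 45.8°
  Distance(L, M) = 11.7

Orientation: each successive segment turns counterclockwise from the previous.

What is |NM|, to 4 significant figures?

3.317

∠VCL = 99.1° gives CL at 58.00° from the x-axis; with |CL| = 18.4, L = (14.75, 2.455). ∠CLM = 45.8° gives LM at -167.8° from the x-axis; with |LM| = 11.7, M = (3.317, -0.01759). Then |NM| = |M − N| = 3.317.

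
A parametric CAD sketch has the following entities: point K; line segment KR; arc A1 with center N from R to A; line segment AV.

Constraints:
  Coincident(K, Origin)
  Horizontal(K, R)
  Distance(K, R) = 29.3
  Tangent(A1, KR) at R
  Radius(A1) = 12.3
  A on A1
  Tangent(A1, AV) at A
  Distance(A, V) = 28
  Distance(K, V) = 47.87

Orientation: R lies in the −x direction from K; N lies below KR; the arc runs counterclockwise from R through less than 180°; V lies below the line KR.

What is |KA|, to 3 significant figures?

43.8

K is at the origin; K and R share the same y with |KR| = 29.3 and R on the −x side, so R = (-29.3, 0.00). A1 meets KR tangentially, so NR is at right angles to KR, so N = R + (0, -12.3) = (-29.3, -12.3). Since NA ⟂ AV (tangency), |NV| = √(12.3² + 28.0²) = 30.6 regardless of where A sits on A1. So V lies on both circle(K, 47.87) and circle(N, 30.6); the below-KR intersection is V = (-22.7, -42.2). A is the foot of the tangent from V: A = (-39.2, -19.6).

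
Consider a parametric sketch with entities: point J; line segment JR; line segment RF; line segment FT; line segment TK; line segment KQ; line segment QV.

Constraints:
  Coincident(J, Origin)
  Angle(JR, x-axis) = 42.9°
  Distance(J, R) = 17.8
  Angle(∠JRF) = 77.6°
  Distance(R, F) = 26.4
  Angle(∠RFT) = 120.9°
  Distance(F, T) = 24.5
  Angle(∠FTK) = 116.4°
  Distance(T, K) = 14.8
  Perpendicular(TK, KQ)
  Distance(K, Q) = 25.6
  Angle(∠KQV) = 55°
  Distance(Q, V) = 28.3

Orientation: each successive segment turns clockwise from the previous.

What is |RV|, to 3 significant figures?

36.7

J is at the origin; JR runs at 42.9° with length 17.8, so R = (13.0, 12.1). ∠JRF = 77.6° gives RF at -59.5° from the x-axis; with |RF| = 26.4, F = (26.4, -10.6). ∠RFT = 120.9° gives FT at -119° from the x-axis; with |FT| = 24.5, T = (14.7, -32.1). ∠FTK = 116.4° gives TK at 178° from the x-axis; with |TK| = 14.8, K = (-0.0788, -31.6). The perpendicularity gives KQ at right angles to TK, so KQ runs at 87.8°; with |KQ| = 25.6, Q = (0.904, -5.99). ∠KQV = 55.0° gives QV at -37.2° from the x-axis; with |QV| = 28.3, V = (23.4, -23.1). Then |RV| = |V − R| = 36.7.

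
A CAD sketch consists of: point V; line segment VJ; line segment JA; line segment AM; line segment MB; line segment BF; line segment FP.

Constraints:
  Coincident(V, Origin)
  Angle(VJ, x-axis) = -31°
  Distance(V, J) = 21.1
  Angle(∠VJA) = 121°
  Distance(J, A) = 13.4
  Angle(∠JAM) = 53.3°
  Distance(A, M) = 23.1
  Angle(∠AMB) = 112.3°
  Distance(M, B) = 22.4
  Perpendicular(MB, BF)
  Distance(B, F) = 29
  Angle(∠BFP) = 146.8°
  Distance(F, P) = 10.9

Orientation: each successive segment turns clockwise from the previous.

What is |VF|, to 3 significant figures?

33.5

V is at the origin; VJ runs at -31.0° with length 21.1, so J = (18.1, -10.9). ∠VJA = 121.0° gives JA at -90.0° from the x-axis; with |JA| = 13.4, A = (18.1, -24.3). ∠JAM = 53.3° gives AM at 143° from the x-axis; with |AM| = 23.1, M = (-0.435, -10.5). ∠AMB = 112.3° gives MB at 75.6° from the x-axis; with |MB| = 22.4, B = (5.14, 11.2). MB is perpendicular to BF, so BF runs at -14.4°; with |BF| = 29.0, F = (33.2, 4.02). Then |VF| = |F − V| = 33.5.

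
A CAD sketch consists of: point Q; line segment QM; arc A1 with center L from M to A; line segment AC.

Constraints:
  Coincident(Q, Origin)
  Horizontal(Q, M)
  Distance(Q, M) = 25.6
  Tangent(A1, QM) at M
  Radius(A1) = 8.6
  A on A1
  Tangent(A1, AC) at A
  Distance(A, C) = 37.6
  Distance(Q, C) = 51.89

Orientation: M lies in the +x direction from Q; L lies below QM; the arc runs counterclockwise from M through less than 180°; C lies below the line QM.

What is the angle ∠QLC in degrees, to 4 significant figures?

103.2°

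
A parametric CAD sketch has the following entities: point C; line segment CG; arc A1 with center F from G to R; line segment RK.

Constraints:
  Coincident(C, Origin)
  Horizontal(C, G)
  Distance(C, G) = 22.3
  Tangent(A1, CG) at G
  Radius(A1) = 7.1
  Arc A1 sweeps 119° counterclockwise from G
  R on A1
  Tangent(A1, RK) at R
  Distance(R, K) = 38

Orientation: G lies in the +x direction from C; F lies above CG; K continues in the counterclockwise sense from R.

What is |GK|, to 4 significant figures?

45.45

C is at the origin; C and G share the same y with |CG| = 22.3 and G on the +x side, so G = (22.30, 0.000). A1 meets CG tangentially, so FG is at right angles to CG, so F = G + (0, 7.1) = (22.30, 7.100). On A1, G sits at bearing -90° from F; a 119° counterclockwise sweep puts R at bearing 29°, so R = F + 7.1·(cos 29°, sin 29°) = (28.51, 10.54). Tangency of A1 to RK means the radius FR is perpendicular to RK, so RK runs along (−sin 29°, cos 29°); with |RK| = 38.0, K = (10.09, 43.78). Then |GK| = |K − G| = 45.45.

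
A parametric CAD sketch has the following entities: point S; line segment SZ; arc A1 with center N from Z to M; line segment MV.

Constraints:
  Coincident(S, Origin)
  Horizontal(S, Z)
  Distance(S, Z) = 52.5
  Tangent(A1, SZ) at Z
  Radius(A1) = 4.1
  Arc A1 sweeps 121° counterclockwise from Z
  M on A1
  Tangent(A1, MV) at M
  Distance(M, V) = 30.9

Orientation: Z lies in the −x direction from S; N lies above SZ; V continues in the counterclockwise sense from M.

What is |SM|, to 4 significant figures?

49.38

A1 meets SZ tangentially, so NZ is at right angles to SZ, so N = Z + (0, 4.1) = (-52.50, 4.100). On A1, Z sits at bearing -90° from N; a 121° counterclockwise sweep puts M at bearing 31°, so M = N + 4.1·(cos 31°, sin 31°) = (-48.99, 6.212). Then |SM| = |M − S| = 49.38.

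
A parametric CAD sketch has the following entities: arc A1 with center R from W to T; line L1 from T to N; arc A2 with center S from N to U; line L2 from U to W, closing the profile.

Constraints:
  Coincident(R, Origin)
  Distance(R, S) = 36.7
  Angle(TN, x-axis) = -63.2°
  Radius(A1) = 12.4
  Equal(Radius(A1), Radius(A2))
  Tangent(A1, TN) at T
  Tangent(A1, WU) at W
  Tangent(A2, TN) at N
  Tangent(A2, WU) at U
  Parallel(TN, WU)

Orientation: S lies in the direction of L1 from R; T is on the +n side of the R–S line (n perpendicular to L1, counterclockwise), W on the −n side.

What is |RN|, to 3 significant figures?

38.7

Tangency of A1 to both parallel lines with radius 12.4 puts T and W at R ± 12.4·n: T = (11.1, 5.59), W = (-11.1, -5.59). Equal radii place N and U the same way about S: N = S + 12.4·n = (27.6, -27.2), U = S − 12.4·n = (5.48, -38.3). Then |RN| = |N − R| = 38.7.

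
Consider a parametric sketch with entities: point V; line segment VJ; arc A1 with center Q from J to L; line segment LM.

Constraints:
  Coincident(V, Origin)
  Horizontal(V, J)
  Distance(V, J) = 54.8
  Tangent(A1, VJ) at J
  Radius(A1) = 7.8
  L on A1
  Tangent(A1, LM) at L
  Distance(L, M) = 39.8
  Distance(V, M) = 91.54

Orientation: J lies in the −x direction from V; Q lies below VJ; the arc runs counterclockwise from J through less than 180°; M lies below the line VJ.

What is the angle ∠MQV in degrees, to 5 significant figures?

144.84°

V is at the origin; V and J share the same y with |VJ| = 54.8 and J on the −x side, so J = (-54.800, 0.0000). The tangent condition forces QJ to be normal to VJ, so Q = J + (0, -7.8) = (-54.800, -7.8000). Since QL ⟂ LM (tangency), |QM| = √(7.8² + 39.8²) = 40.557 regardless of where L sits on A1. So M lies on both circle(V, 91.54) and circle(Q, 40.557); the below-VJ intersection is M = (-84.337, -35.593). L is the foot of the tangent from M: L = (-61.138, -3.2535).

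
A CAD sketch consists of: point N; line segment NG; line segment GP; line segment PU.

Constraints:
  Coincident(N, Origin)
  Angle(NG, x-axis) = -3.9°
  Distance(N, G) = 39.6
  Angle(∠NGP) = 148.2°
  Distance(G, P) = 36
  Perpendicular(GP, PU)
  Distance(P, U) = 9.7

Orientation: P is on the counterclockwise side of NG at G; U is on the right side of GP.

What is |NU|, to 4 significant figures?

76.07

N is at the origin; NG runs at -3.9° with length 39.6, so G = 39.6·(cos -3.9°, sin -3.9°) = (39.51, -2.693). ∠NGP = 148.2°, so GP runs at -3.9° + (180° − 148.2°) = 27.90° from the x-axis; with |GP| = 36.0, P = G + 36.0·(cos 27.90°, sin 27.90°) = (71.32, 14.15). GP is perpendicular to PU; with |PU| = 9.7 on the right of GP, U = P + 9.7·(0.4679, -0.8838) = (75.86, 5.580). Then |NU| = |U − N| = 76.07.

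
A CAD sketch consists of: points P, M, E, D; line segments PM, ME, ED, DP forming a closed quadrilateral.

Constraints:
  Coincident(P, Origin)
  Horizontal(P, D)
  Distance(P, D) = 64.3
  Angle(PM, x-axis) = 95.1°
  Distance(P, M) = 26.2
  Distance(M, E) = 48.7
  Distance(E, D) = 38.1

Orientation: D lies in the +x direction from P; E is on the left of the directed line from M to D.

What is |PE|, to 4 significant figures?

56.67

Checks: |ME| = 48.70 ✓; |ED| = 38.10 ✓.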